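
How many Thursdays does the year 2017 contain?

52

1 January 2017 is a Sunday.
From 1 January 2017 to 31 December 2017 is 365 days inclusive.
365 = 7 × 52 + 1, so there are 52 full weeks plus 1 extra day.
Each full week contributes one Thursday: 52 so far.
The 1 extra day is Sun — none qualify.
Total: 52 + 0 = 52.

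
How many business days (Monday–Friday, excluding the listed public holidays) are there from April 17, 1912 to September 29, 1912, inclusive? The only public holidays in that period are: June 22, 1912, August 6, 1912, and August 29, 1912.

116 business days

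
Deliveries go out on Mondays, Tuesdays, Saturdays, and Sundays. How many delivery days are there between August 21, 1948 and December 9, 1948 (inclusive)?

August 21, 1948 is a Saturday.
From August 21, 1948 to December 9, 1948 is 111 days inclusive.
111 = 7 × 15 + 6, so there are 15 full weeks plus 6 extra days.
Each full week contributes 4 days from the set (Mon, Tue, Sat, Sun): 15 × 4 = 60.
The 6 extra days are Saturday, Sunday, Monday, Tuesday, Wednesday, Thursday — 4 of them qualify.
Total: 60 + 4 = 64.

64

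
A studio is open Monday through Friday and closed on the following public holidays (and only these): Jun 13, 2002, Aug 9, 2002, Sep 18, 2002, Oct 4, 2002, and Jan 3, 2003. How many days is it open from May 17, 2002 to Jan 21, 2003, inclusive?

May 17, 2002 is a Friday.
That's 250 days from start to end, counting both.
250 = 7 × 35 + 5, so there are 35 full weeks plus 5 extra days.
Each full week contributes 5 weekdays (Mon–Fri): 35 × 5 = 175.
The 5 extra days are Friday, Saturday, Sunday, Monday, Tuesday — 3 of them qualify.
Total: 175 + 3 = 178.
Holidays: Jun 13, 2002 (Thu); Aug 9, 2002 (Fri); Sep 18, 2002 (Wed); Oct 4, 2002 (Fri); Jan 3, 2003 (Fri).
All 5 holidays fall on weekdays, so subtract 5.
Business days: 178 − 5 = 173.

173 working days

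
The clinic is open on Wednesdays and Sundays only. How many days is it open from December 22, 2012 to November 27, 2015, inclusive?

December 22, 2012 is a Saturday.
From December 22, 2012 to November 27, 2015 is 1071 days inclusive.
1071 = 7 × 153, so the span is exactly 153 full weeks.
Each full week contributes 2 days from the set (Wed, Sun): 153 × 2 = 306.
Total: 306.

306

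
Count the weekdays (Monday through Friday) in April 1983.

21 weekdays

Apr 1, 1983 is a Friday.
That's 30 days from start to end, counting both.
30 = 7 × 4 + 2, so there are 4 full weeks plus 2 extra days.
Each full week contributes 5 weekdays (Mon–Fri): 4 × 5 = 20.
The 2 extra days are Friday, Saturday — 1 of them qualifies.
Total: 20 + 1 = 21.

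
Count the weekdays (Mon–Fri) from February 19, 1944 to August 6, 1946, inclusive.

February 19, 1944 is a Saturday.
From February 19, 1944 to August 6, 1946 is 900 days inclusive.
900 = 7 × 128 + 4, so there are 128 full weeks plus 4 extra days.
Each full week contributes 5 weekdays (Mon–Fri): 128 × 5 = 640.
The 4 extra days are Saturday, Sunday, Monday, Tuesday — 2 of them qualify.
Total: 640 + 2 = 642.

642 weekdays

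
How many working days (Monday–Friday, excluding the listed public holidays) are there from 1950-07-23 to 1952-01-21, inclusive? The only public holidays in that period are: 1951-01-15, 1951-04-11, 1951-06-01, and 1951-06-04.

387

1950-07-23 is a Sunday.
From 1950-07-23 to 1952-01-21 is 548 days inclusive.
548 = 7 × 78 + 2, so there are 78 full weeks plus 2 extra days.
Each full week contributes 5 weekdays (Mon–Fri): 78 × 5 = 390.
The 2 extra days are Sun, Mon — 1 of them qualifies.
Total: 390 + 1 = 391.
Holidays: 1951-01-15 (Mon); 1951-04-11 (Wed); 1951-06-01 (Fri); 1951-06-04 (Mon).
All 4 holidays fall on weekdays, so subtract 4.
Business days: 391 − 4 = 387.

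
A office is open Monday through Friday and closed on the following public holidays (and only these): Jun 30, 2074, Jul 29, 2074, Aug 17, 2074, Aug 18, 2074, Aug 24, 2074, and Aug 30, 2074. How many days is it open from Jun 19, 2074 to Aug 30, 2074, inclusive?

50

Jun 19, 2074 is a Tuesday.
That's 73 days from start to end, counting both.
73 = 7 × 10 + 3, so there are 10 full weeks plus 3 extra days.
Each full week contributes 5 weekdays (Mon–Fri): 10 × 5 = 50.
The 3 extra days are Tue, Wed, Thu — 3 of them qualify.
Total: 50 + 3 = 53.
Holidays: Jun 30, 2074 (Sat); Jul 29, 2074 (Sun); Aug 17, 2074 (Fri); Aug 18, 2074 (Sat); Aug 24, 2074 (Fri); Aug 30, 2074 (Thu).
3 of the 6 holidays fall on weekdays; the rest are weekends and were already excluded.
Business days: 53 − 3 = 50.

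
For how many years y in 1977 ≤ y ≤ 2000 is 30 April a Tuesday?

Day of week of April 30 in each year:
1977: Sat, 1978: Sun, 1979: Mon, 1980: Wed, 1981: Thu, 1982: Fri, 1983: Sat, 1984: Mon, 1985: Tue ✓, 1986: Wed, 1987: Thu, 1988: Sat, 1989: Sun, 1990: Mon, 1991: Tue ✓, 1992: Thu, 1993: Fri, 1994: Sat, 1995: Sun, 1996: Tue ✓, 1997: Wed, 1998: Thu, 1999: Fri, 2000: Sun
Tuesdays: 1985, 1991, 1996.

3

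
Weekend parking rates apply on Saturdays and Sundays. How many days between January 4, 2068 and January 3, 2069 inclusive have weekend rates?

January 4, 2068 is a Wednesday.
From January 4, 2068 to January 3, 2069 is 366 days inclusive.
366 = 7 × 52 + 2, so there are 52 full weeks plus 2 extra days.
Each full week contributes 2 weekend days (Sat, Sun): 52 × 2 = 104.
The 2 extra days are Wed, Thu — none qualify.
Total: 104 + 0 = 104.

104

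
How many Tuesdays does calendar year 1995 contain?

1995-01-01 is a Sunday.
That's 365 days from start to end, counting both.
365 = 7 × 52 + 1, so there are 52 full weeks plus 1 extra day.
Each full week contributes one Tuesday: 52 so far.
The 1 extra day is Sun — none qualify.
Total: 52 + 0 = 52.

52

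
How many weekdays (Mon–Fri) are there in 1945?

January 1, 1945 is a Monday.
That's 365 days from start to end, counting both.
365 = 7 × 52 + 1, so there are 52 full weeks plus 1 extra day.
Each full week contributes 5 weekdays (Mon–Fri): 52 × 5 = 260.
The 1 extra day is Mon — 1 of them qualifies.
Total: 260 + 1 = 261.

261 weekdays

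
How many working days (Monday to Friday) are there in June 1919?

1919-06-01 is a Sunday.
The range spans 30 days (inclusive of both endpoints).
30 = 7 × 4 + 2, so there are 4 full weeks plus 2 extra days.
Each full week contributes 5 weekdays (Mon–Fri): 4 × 5 = 20.
The 2 extra days are Sun, Mon — 1 of them qualifies.
Total: 20 + 1 = 21.

21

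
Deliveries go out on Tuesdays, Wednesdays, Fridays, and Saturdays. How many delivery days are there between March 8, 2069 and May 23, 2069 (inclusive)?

44

March 8, 2069 is a Friday.
From March 8, 2069 to May 23, 2069 is 77 days inclusive.
77 = 7 × 11, so the span is exactly 11 full weeks.
Each full week contributes 4 days from the set (Tue, Wed, Fri, Sat): 11 × 4 = 44.
Total: 44.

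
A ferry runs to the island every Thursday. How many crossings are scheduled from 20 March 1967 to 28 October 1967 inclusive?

20 March 1967 is a Monday.
That's 223 days from start to end, counting both.
223 = 7 × 31 + 6, so there are 31 full weeks plus 6 extra days.
Each full week contributes one Thursday: 31 so far.
The 6 extra days are Monday, Tuesday, Wednesday, Thursday, Friday, Saturday — 1 of them qualifies.
Total: 31 + 1 = 32.

32 Thursdays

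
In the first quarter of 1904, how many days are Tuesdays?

January 1, 1904 is a Friday.
From January 1, 1904 to March 31, 1904 is 91 days inclusive.
91 = 7 × 13, so the span is exactly 13 full weeks.
Each full week contributes one Tuesday: 13 so far.
Total: 13.

13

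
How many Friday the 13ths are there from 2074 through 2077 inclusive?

Friday-the-13ths by year:
2074: Apr, Jul
2075: Sep, Dec
2076: Mar, Nov
2077: Aug

7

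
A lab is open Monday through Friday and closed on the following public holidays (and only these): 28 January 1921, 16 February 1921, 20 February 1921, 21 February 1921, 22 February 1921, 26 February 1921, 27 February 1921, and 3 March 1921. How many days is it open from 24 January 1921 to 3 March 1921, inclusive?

24 January 1921 is a Monday.
The range spans 39 days (inclusive of both endpoints).
39 = 7 × 5 + 4, so there are 5 full weeks plus 4 extra days.
Each full week contributes 5 weekdays (Mon–Fri): 5 × 5 = 25.
The 4 extra days are Monday, Tuesday, Wednesday, Thursday — 4 of them qualify.
Total: 25 + 4 = 29.
Holidays: 28 January 1921 (Fri); 16 February 1921 (Wed); 20 February 1921 (Sun); 21 February 1921 (Mon); 22 February 1921 (Tue); 26 February 1921 (Sat); 27 February 1921 (Sun); 3 March 1921 (Thu).
5 of the 8 holidays fall on weekdays; the rest are weekends and were already excluded.
Business days: 29 − 5 = 24.

24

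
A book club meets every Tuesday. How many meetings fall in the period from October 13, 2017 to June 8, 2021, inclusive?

October 13, 2017 is a Friday.
From October 13, 2017 to June 8, 2021 is 1335 days inclusive.
1335 = 7 × 190 + 5, so there are 190 full weeks plus 5 extra days.
Each full week contributes one Tuesday: 190 so far.
The 5 extra days are Friday, Saturday, Sunday, Monday, Tuesday — 1 of them qualifies.
Total: 190 + 1 = 191.

191 Tuesdays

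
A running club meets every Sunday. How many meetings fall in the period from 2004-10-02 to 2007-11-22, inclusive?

2004-10-02 is a Saturday.
That's 1147 days from start to end, counting both.
1147 = 7 × 163 + 6, so there are 163 full weeks plus 6 extra days.
Each full week contributes one Sunday: 163 so far.
The 6 extra days are Sat, Sun, Mon, Tue, Wed, Thu — 1 of them qualifies.
Total: 163 + 1 = 164.

164 Sundays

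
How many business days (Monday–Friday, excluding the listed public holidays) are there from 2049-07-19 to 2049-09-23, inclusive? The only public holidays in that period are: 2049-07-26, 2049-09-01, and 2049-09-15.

46

2049-07-19 is a Monday.
From 2049-07-19 to 2049-09-23 is 67 days inclusive.
67 = 7 × 9 + 4, so there are 9 full weeks plus 4 extra days.
Each full week contributes 5 weekdays (Mon–Fri): 9 × 5 = 45.
The 4 extra days are Monday, Tuesday, Wednesday, Thursday — 4 of them qualify.
Total: 45 + 4 = 49.
Holidays: 2049-07-26 (Mon); 2049-09-01 (Wed); 2049-09-15 (Wed).
All 3 holidays fall on weekdays, so subtract 3.
Business days: 49 − 3 = 46.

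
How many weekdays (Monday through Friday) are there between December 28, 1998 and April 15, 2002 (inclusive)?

861

December 28, 1998 is a Monday.
The range spans 1205 days (inclusive of both endpoints).
1205 = 7 × 172 + 1, so there are 172 full weeks plus 1 extra day.
Each full week contributes 5 weekdays (Mon–Fri): 172 × 5 = 860.
The 1 extra day is Monday — 1 of them qualifies.
Total: 860 + 1 = 861.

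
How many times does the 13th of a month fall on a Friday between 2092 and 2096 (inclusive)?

Friday-the-13ths by year:
2092: Jun
2093: Feb, Mar, Nov
2094: Aug
2095: May
2096: Jan, Apr, Jul

9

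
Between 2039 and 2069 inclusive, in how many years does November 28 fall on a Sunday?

4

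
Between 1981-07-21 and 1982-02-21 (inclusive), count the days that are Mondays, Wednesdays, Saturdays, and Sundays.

1981-07-21 is a Tuesday.
That's 216 days from start to end, counting both.
216 = 7 × 30 + 6, so there are 30 full weeks plus 6 extra days.
Each full week contributes 4 days from the set (Mon, Wed, Sat, Sun): 30 × 4 = 120.
The 6 extra days are Tue, Wed, Thu, Fri, Sat, Sun — 3 of them qualify.
Total: 120 + 3 = 123.

123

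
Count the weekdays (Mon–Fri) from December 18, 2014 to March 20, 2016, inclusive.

December 18, 2014 is a Thursday.
From December 18, 2014 to March 20, 2016 is 459 days inclusive.
459 = 7 × 65 + 4, so there are 65 full weeks plus 4 extra days.
Each full week contributes 5 weekdays (Mon–Fri): 65 × 5 = 325.
The 4 extra days are Thu, Fri, Sat, Sun — 2 of them qualify.
Total: 325 + 2 = 327.

327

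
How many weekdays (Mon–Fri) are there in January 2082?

January 1, 2082 is a Thursday.
The range spans 31 days (inclusive of both endpoints).
31 = 7 × 4 + 3, so there are 4 full weeks plus 3 extra days.
Each full week contributes 5 weekdays (Mon–Fri): 4 × 5 = 20.
The 3 extra days are Thursday, Friday, Saturday — 2 of them qualify.
Total: 20 + 2 = 22.

22 weekdays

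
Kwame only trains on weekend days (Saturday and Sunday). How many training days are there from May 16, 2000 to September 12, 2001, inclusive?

May 16, 2000 is a Tuesday.
From May 16, 2000 to September 12, 2001 is 485 days inclusive.
485 = 7 × 69 + 2, so there are 69 full weeks plus 2 extra days.
Each full week contributes 2 weekend days (Sat, Sun): 69 × 2 = 138.
The 2 extra days are Tue, Wed — none qualify.
Total: 138 + 0 = 138.

138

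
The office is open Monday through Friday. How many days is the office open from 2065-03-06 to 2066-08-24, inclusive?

383 weekdays

2065-03-06 is a Friday.
From 2065-03-06 to 2066-08-24 is 537 days inclusive.
537 = 7 × 76 + 5, so there are 76 full weeks plus 5 extra days.
Each full week contributes 5 weekdays (Mon–Fri): 76 × 5 = 380.
The 5 extra days are Fri, Sat, Sun, Mon, Tue — 3 of them qualify.
Total: 380 + 3 = 383.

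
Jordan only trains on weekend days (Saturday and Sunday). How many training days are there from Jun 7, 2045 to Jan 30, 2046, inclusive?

68

Jun 7, 2045 is a Wednesday.
The range spans 238 days (inclusive of both endpoints).
238 = 7 × 34, so the span is exactly 34 full weeks.
Each full week contributes 2 weekend days (Sat, Sun): 34 × 2 = 68.
Total: 68.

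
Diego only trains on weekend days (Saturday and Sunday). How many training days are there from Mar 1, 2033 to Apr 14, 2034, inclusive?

116

Mar 1, 2033 is a Tuesday.
That's 410 days from start to end, counting both.
410 = 7 × 58 + 4, so there are 58 full weeks plus 4 extra days.
Each full week contributes 2 weekend days (Sat, Sun): 58 × 2 = 116.
The 4 extra days are Tue, Wed, Thu, Fri — none qualify.
Total: 116 + 0 = 116.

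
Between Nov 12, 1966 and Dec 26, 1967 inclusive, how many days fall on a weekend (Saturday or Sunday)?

118

Nov 12, 1966 is a Saturday.
That's 410 days from start to end, counting both.
410 = 7 × 58 + 4, so there are 58 full weeks plus 4 extra days.
Each full week contributes 2 weekend days (Sat, Sun): 58 × 2 = 116.
The 4 extra days are Saturday, Sunday, Monday, Tuesday — 2 of them qualify.
Total: 116 + 2 = 118.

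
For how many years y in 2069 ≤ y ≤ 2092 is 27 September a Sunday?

Day of week of September 27 in each year:
2069: Fri, 2070: Sat, 2071: Sun ✓, 2072: Tue, 2073: Wed, 2074: Thu, 2075: Fri, 2076: Sun ✓, 2077: Mon, 2078: Tue, 2079: Wed, 2080: Fri, 2081: Sat, 2082: Sun ✓, 2083: Mon, 2084: Wed, 2085: Thu, 2086: Fri, 2087: Sat, 2088: Mon, 2089: Tue, 2090: Wed, 2091: Thu, 2092: Sat
Sundays: 2071, 2076, 2082.

3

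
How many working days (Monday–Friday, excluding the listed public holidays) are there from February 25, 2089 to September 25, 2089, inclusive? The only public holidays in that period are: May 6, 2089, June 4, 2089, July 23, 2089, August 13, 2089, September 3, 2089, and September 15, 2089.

149

February 25, 2089 is a Friday.
The range spans 213 days (inclusive of both endpoints).
213 = 7 × 30 + 3, so there are 30 full weeks plus 3 extra days.
Each full week contributes 5 weekdays (Mon–Fri): 30 × 5 = 150.
The 3 extra days are Friday, Saturday, Sunday — 1 of them qualifies.
Total: 150 + 1 = 151.
Holidays: May 6, 2089 (Fri); June 4, 2089 (Sat); July 23, 2089 (Sat); August 13, 2089 (Sat); September 3, 2089 (Sat); September 15, 2089 (Thu).
2 of the 6 holidays fall on weekdays; the rest are weekends and were already excluded.
Business days: 151 − 2 = 149.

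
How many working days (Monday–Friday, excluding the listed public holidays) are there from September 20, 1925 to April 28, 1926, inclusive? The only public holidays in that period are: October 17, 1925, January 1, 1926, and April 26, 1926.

156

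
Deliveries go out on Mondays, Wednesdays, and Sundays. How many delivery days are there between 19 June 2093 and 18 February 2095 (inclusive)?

19 June 2093 is a Friday.
From 19 June 2093 to 18 February 2095 is 610 days inclusive.
610 = 7 × 87 + 1, so there are 87 full weeks plus 1 extra day.
Each full week contributes 3 days from the set (Mon, Wed, Sun): 87 × 3 = 261.
The 1 extra day is Friday — none qualify.
Total: 261 + 0 = 261.

261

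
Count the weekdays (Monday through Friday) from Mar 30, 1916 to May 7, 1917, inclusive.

288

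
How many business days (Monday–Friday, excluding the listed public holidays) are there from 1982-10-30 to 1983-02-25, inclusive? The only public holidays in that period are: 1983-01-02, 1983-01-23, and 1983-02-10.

1982-10-30 is a Saturday.
From 1982-10-30 to 1983-02-25 is 119 days inclusive.
119 = 7 × 17, so the span is exactly 17 full weeks.
Each full week contributes 5 weekdays (Mon–Fri): 17 × 5 = 85.
Holidays: 1983-01-02 (Sun); 1983-01-23 (Sun); 1983-02-10 (Thu).
1 of the 3 holidays fall on weekdays; the rest are weekends and were already excluded.
Business days: 85 − 1 = 84.

84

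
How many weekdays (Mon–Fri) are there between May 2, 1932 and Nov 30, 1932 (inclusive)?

May 2, 1932 is a Monday.
From May 2, 1932 to Nov 30, 1932 is 213 days inclusive.
213 = 7 × 30 + 3, so there are 30 full weeks plus 3 extra days.
Each full week contributes 5 weekdays (Mon–Fri): 30 × 5 = 150.
The 3 extra days are Mon, Tue, Wed — 3 of them qualify.
Total: 150 + 3 = 153.

153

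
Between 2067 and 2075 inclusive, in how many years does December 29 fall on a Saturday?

Day of week of December 29 in each year:
2067: Thu, 2068: Sat ✓, 2069: Sun, 2070: Mon, 2071: Tue, 2072: Thu, 2073: Fri, 2074: Sat ✓, 2075: Sun
Saturdays: 2068, 2074.

2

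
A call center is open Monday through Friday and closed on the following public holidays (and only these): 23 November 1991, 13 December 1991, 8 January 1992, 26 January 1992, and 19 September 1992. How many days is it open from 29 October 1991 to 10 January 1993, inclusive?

29 October 1991 is a Tuesday.
From 29 October 1991 to 10 January 1993 is 440 days inclusive.
440 = 7 × 62 + 6, so there are 62 full weeks plus 6 extra days.
Each full week contributes 5 weekdays (Mon–Fri): 62 × 5 = 310.
The 6 extra days are Tuesday, Wednesday, Thursday, Friday, Saturday, Sunday — 4 of them qualify.
Total: 310 + 4 = 314.
Holidays: 23 November 1991 (Sat); 13 December 1991 (Fri); 8 January 1992 (Wed); 26 January 1992 (Sun); 19 September 1992 (Sat).
2 of the 5 holidays fall on weekdays; the rest are weekends and were already excluded.
Business days: 314 − 2 = 312.

312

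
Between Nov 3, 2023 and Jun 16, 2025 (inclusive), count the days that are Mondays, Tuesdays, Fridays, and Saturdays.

339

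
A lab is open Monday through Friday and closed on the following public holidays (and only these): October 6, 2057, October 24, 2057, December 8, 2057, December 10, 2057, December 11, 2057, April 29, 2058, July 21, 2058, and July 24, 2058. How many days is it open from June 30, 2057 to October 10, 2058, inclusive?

June 30, 2057 is a Saturday.
From June 30, 2057 to October 10, 2058 is 468 days inclusive.
468 = 7 × 66 + 6, so there are 66 full weeks plus 6 extra days.
Each full week contributes 5 weekdays (Mon–Fri): 66 × 5 = 330.
The 6 extra days are Sat, Sun, Mon, Tue, Wed, Thu — 4 of them qualify.
Total: 330 + 4 = 334.
Holidays: October 6, 2057 (Sat); October 24, 2057 (Wed); December 8, 2057 (Sat); December 10, 2057 (Mon); December 11, 2057 (Tue); April 29, 2058 (Mon); July 21, 2058 (Sun); July 24, 2058 (Wed).
5 of the 8 holidays fall on weekdays; the rest are weekends and were already excluded.
Business days: 334 − 5 = 329.

329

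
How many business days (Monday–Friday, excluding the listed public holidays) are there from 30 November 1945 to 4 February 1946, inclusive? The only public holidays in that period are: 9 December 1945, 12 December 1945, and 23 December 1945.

46 business days

30 November 1945 is a Friday.
The range spans 67 days (inclusive of both endpoints).
67 = 7 × 9 + 4, so there are 9 full weeks plus 4 extra days.
Each full week contributes 5 weekdays (Mon–Fri): 9 × 5 = 45.
The 4 extra days are Friday, Saturday, Sunday, Monday — 2 of them qualify.
Total: 45 + 2 = 47.
Holidays: 9 December 1945 (Sun); 12 December 1945 (Wed); 23 December 1945 (Sun).
1 of the 3 holidays fall on weekdays; the rest are weekends and were already excluded.
Business days: 47 − 1 = 46.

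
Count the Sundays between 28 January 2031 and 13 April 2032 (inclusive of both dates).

28 January 2031 is a Tuesday.
The range spans 442 days (inclusive of both endpoints).
442 = 7 × 63 + 1, so there are 63 full weeks plus 1 extra day.
Each full week contributes one Sunday: 63 so far.
The 1 extra day is Tuesday — none qualify.
Total: 63 + 0 = 63.

63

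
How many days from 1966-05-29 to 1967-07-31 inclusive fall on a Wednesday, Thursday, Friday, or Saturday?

244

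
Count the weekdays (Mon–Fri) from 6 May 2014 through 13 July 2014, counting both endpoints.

49 weekdays

6 May 2014 is a Tuesday.
That's 69 days from start to end, counting both.
69 = 7 × 9 + 6, so there are 9 full weeks plus 6 extra days.
Each full week contributes 5 weekdays (Mon–Fri): 9 × 5 = 45.
The 6 extra days are Tue, Wed, Thu, Fri, Sat, Sun — 4 of them qualify.
Total: 45 + 4 = 49.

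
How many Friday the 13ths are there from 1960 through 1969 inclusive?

16

Friday-the-13ths by year:
1960: May
1961: Jan, Oct
1962: Apr, Jul
1963: Sep, Dec
1964: Mar, Nov
1965: Aug
1966: May
1967: Jan, Oct
1968: Sep, Dec
1969: Jun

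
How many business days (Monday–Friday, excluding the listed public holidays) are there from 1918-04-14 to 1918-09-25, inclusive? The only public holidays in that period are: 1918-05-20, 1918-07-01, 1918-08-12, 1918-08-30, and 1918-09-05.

113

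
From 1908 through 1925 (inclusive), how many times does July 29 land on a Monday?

Day of week of July 29 in each year:
1908: Wed, 1909: Thu, 1910: Fri, 1911: Sat, 1912: Mon ✓, 1913: Tue, 1914: Wed, 1915: Thu, 1916: Sat, 1917: Sun, 1918: Mon ✓, 1919: Tue, 1920: Thu, 1921: Fri, 1922: Sat, 1923: Sun, 1924: Tue, 1925: Wed
Mondays: 1912, 1918.

2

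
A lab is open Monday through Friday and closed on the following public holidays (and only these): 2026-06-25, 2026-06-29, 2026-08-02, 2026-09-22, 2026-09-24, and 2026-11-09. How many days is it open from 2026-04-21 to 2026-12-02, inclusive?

157

2026-04-21 is a Tuesday.
From 2026-04-21 to 2026-12-02 is 226 days inclusive.
226 = 7 × 32 + 2, so there are 32 full weeks plus 2 extra days.
Each full week contributes 5 weekdays (Mon–Fri): 32 × 5 = 160.
The 2 extra days are Tuesday, Wednesday — 2 of them qualify.
Total: 160 + 2 = 162.
Holidays: 2026-06-25 (Thu); 2026-06-29 (Mon); 2026-08-02 (Sun); 2026-09-22 (Tue); 2026-09-24 (Thu); 2026-11-09 (Mon).
5 of the 6 holidays fall on weekdays; the rest are weekends and were already excluded.
Business days: 162 − 5 = 157.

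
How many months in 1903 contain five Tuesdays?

A month has five Tuesdays exactly when Tuesday falls within its first (length − 28) days.
Jan: 31 days, starts Thu → 5 of Thu, Fri, Sat
Feb: 28 days, starts Sun → 5 of (none)
Mar: 31 days, starts Sun → 5 of Sun, Mon, Tue ✓
Apr: 30 days, starts Wed → 5 of Wed, Thu
May: 31 days, starts Fri → 5 of Fri, Sat, Sun
Jun: 30 days, starts Mon → 5 of Mon, Tue ✓
Jul: 31 days, starts Wed → 5 of Wed, Thu, Fri
Aug: 31 days, starts Sat → 5 of Sat, Sun, Mon
Sep: 30 days, starts Tue → 5 of Tue, Wed ✓
Oct: 31 days, starts Thu → 5 of Thu, Fri, Sat
Nov: 30 days, starts Sun → 5 of Sun, Mon
Dec: 31 days, starts Tue → 5 of Tue, Wed, Thu ✓
Months with five Tuesdays: Mar, Jun, Sep, Dec.

4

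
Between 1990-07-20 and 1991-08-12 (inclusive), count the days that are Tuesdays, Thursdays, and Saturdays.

1990-07-20 is a Friday.
That's 389 days from start to end, counting both.
389 = 7 × 55 + 4, so there are 55 full weeks plus 4 extra days.
Each full week contributes 3 days from the set (Tue, Thu, Sat): 55 × 3 = 165.
The 4 extra days are Friday, Saturday, Sunday, Monday — 1 of them qualifies.
Total: 165 + 1 = 166.

166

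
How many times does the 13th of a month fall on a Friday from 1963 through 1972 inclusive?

16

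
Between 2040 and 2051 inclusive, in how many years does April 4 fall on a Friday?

Day of week of April 4 in each year:
2040: Wed, 2041: Thu, 2042: Fri ✓, 2043: Sat, 2044: Mon, 2045: Tue, 2046: Wed, 2047: Thu, 2048: Sat, 2049: Sun, 2050: Mon, 2051: Tue
Fridays: 2042.

1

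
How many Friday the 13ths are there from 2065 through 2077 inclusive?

Friday-the-13ths by year:
2065: Feb, Mar, Nov
2066: Aug
2067: May
2068: Jan, Apr, Jul
2069: Sep, Dec
2070: Jun
2071: Feb, Mar, Nov
2072: May
2073: Jan, Oct
2074: Apr, Jul
2075: Sep, Dec
2076: Mar, Nov
2077: Aug

24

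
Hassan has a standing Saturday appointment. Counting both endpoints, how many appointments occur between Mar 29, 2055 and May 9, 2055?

Mar 29, 2055 is a Monday.
From Mar 29, 2055 to May 9, 2055 is 42 days inclusive.
42 = 7 × 6, so the span is exactly 6 full weeks.
Each full week contributes one Saturday: 6 so far.

6 Saturdays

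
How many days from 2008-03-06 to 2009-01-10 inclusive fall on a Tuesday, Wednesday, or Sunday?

132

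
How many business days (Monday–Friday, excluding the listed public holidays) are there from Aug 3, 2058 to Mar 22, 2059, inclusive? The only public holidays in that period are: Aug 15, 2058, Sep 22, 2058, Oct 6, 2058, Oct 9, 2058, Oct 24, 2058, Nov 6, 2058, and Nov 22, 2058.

160

Aug 3, 2058 is a Saturday.
From Aug 3, 2058 to Mar 22, 2059 is 232 days inclusive.
232 = 7 × 33 + 1, so there are 33 full weeks plus 1 extra day.
Each full week contributes 5 weekdays (Mon–Fri): 33 × 5 = 165.
The 1 extra day is Sat — none qualify.
Total: 165 + 0 = 165.
Holidays: Aug 15, 2058 (Thu); Sep 22, 2058 (Sun); Oct 6, 2058 (Sun); Oct 9, 2058 (Wed); Oct 24, 2058 (Thu); Nov 6, 2058 (Wed); Nov 22, 2058 (Fri).
5 of the 7 holidays fall on weekdays; the rest are weekends and were already excluded.
Business days: 165 − 5 = 160.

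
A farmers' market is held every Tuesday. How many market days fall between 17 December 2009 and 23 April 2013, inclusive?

175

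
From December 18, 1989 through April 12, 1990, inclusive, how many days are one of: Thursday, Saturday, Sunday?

49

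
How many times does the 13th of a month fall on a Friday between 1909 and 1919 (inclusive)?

Friday-the-13ths by year:
1909: Aug
1910: May
1911: Jan, Oct
1912: Sep, Dec
1913: Jun
1914: Feb, Mar, Nov
1915: Aug
1916: Oct
1917: Apr, Jul
1918: Sep, Dec
1919: Jun

17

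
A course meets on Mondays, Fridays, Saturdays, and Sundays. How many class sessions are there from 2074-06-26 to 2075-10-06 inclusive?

267

2074-06-26 is a Tuesday.
From 2074-06-26 to 2075-10-06 is 468 days inclusive.
468 = 7 × 66 + 6, so there are 66 full weeks plus 6 extra days.
Each full week contributes 4 days from the set (Mon, Fri, Sat, Sun): 66 × 4 = 264.
The 6 extra days are Tuesday, Wednesday, Thursday, Friday, Saturday, Sunday — 3 of them qualify.
Total: 264 + 3 = 267.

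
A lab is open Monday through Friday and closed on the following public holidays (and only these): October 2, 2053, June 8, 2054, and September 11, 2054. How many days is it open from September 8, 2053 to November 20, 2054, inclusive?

September 8, 2053 is a Monday.
The range spans 439 days (inclusive of both endpoints).
439 = 7 × 62 + 5, so there are 62 full weeks plus 5 extra days.
Each full week contributes 5 weekdays (Mon–Fri): 62 × 5 = 310.
The 5 extra days are Monday, Tuesday, Wednesday, Thursday, Friday — 5 of them qualify.
Total: 310 + 5 = 315.
Holidays: October 2, 2053 (Thu); June 8, 2054 (Mon); September 11, 2054 (Fri).
All 3 holidays fall on weekdays, so subtract 3.
Business days: 315 − 3 = 312.

312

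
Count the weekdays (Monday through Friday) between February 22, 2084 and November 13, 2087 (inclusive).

February 22, 2084 is a Tuesday.
That's 1361 days from start to end, counting both.
1361 = 7 × 194 + 3, so there are 194 full weeks plus 3 extra days.
Each full week contributes 5 weekdays (Mon–Fri): 194 × 5 = 970.
The 3 extra days are Tuesday, Wednesday, Thursday — 3 of them qualify.
Total: 970 + 3 = 973.

973 weekdays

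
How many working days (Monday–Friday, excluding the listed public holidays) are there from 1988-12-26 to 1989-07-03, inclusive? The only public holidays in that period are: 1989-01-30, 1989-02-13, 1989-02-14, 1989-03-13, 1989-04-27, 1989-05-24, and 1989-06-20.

129 working days

1988-12-26 is a Monday.
From 1988-12-26 to 1989-07-03 is 190 days inclusive.
190 = 7 × 27 + 1, so there are 27 full weeks plus 1 extra day.
Each full week contributes 5 weekdays (Mon–Fri): 27 × 5 = 135.
The 1 extra day is Mon — 1 of them qualifies.
Total: 135 + 1 = 136.
Holidays: 1989-01-30 (Mon); 1989-02-13 (Mon); 1989-02-14 (Tue); 1989-03-13 (Mon); 1989-04-27 (Thu); 1989-05-24 (Wed); 1989-06-20 (Tue).
All 7 holidays fall on weekdays, so subtract 7.
Business days: 136 − 7 = 129.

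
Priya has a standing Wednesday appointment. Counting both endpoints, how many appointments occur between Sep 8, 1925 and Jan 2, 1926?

Sep 8, 1925 is a Tuesday.
That's 117 days from start to end, counting both.
117 = 7 × 16 + 5, so there are 16 full weeks plus 5 extra days.
Each full week contributes one Wednesday: 16 so far.
The 5 extra days are Tuesday, Wednesday, Thursday, Friday, Saturday — 1 of them qualifies.
Total: 16 + 1 = 17.

17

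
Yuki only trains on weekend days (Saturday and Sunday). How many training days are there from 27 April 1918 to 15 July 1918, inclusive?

24

27 April 1918 is a Saturday.
The range spans 80 days (inclusive of both endpoints).
80 = 7 × 11 + 3, so there are 11 full weeks plus 3 extra days.
Each full week contributes 2 weekend days (Sat, Sun): 11 × 2 = 22.
The 3 extra days are Sat, Sun, Mon — 2 of them qualify.
Total: 22 + 2 = 24.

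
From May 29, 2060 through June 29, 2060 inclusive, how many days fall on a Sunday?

May 29, 2060 is a Saturday.
The range spans 32 days (inclusive of both endpoints).
32 = 7 × 4 + 4, so there are 4 full weeks plus 4 extra days.
Each full week contributes one Sunday: 4 so far.
The 4 extra days are Sat, Sun, Mon, Tue — 1 of them qualifies.
Total: 4 + 1 = 5.

5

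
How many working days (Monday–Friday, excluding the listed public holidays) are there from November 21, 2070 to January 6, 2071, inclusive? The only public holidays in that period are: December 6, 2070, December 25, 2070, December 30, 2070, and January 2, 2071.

30 working days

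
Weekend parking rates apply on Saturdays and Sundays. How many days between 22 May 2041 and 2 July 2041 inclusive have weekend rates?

12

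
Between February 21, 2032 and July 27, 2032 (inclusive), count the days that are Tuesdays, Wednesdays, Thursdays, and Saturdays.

90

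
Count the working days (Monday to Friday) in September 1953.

Sep 1, 1953 is a Tuesday.
From Sep 1, 1953 to Sep 30, 1953 is 30 days inclusive.
30 = 7 × 4 + 2, so there are 4 full weeks plus 2 extra days.
Each full week contributes 5 weekdays (Mon–Fri): 4 × 5 = 20.
The 2 extra days are Tue, Wed — 2 of them qualify.
Total: 20 + 2 = 22.

22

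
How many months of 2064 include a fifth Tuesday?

5

A month has five Tuesdays exactly when Tuesday falls within its first (length − 28) days.
Jan: 31 days, starts Tue → 5 of Tue, Wed, Thu ✓
Feb: 29 days, starts Fri → 5 of Fri
Mar: 31 days, starts Sat → 5 of Sat, Sun, Mon
Apr: 30 days, starts Tue → 5 of Tue, Wed ✓
May: 31 days, starts Thu → 5 of Thu, Fri, Sat
Jun: 30 days, starts Sun → 5 of Sun, Mon
Jul: 31 days, starts Tue → 5 of Tue, Wed, Thu ✓
Aug: 31 days, starts Fri → 5 of Fri, Sat, Sun
Sep: 30 days, starts Mon → 5 of Mon, Tue ✓
Oct: 31 days, starts Wed → 5 of Wed, Thu, Fri
Nov: 30 days, starts Sat → 5 of Sat, Sun
Dec: 31 days, starts Mon → 5 of Mon, Tue, Wed ✓
Months with five Tuesdays: Jan, Apr, Jul, Sep, Dec.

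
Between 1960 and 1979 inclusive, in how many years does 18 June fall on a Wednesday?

Day of week of June 18 in each year:
1960: Sat, 1961: Sun, 1962: Mon, 1963: Tue, 1964: Thu, 1965: Fri, 1966: Sat, 1967: Sun, 1968: Tue, 1969: Wed ✓, 1970: Thu, 1971: Fri, 1972: Sun, 1973: Mon, 1974: Tue, 1975: Wed ✓, 1976: Fri, 1977: Sat, 1978: Sun, 1979: Mon
Wednesdays: 1969, 1975.

2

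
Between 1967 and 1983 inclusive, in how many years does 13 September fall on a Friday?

2

Day of week of September 13 in each year:
1967: Wed, 1968: Fri ✓, 1969: Sat, 1970: Sun, 1971: Mon, 1972: Wed, 1973: Thu, 1974: Fri ✓, 1975: Sat, 1976: Mon, 1977: Tue, 1978: Wed, 1979: Thu, 1980: Sat, 1981: Sun, 1982: Mon, 1983: Tue
Fridays: 1968, 1974.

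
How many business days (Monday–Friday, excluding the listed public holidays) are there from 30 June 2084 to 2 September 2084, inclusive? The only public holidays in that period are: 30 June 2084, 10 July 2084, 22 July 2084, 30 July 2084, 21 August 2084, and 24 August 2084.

42

30 June 2084 is a Friday.
From 30 June 2084 to 2 September 2084 is 65 days inclusive.
65 = 7 × 9 + 2, so there are 9 full weeks plus 2 extra days.
Each full week contributes 5 weekdays (Mon–Fri): 9 × 5 = 45.
The 2 extra days are Friday, Saturday — 1 of them qualifies.
Total: 45 + 1 = 46.
Holidays: 30 June 2084 (Fri); 10 July 2084 (Mon); 22 July 2084 (Sat); 30 July 2084 (Sun); 21 August 2084 (Mon); 24 August 2084 (Thu).
4 of the 6 holidays fall on weekdays; the rest are weekends and were already excluded.
Business days: 46 − 4 = 42.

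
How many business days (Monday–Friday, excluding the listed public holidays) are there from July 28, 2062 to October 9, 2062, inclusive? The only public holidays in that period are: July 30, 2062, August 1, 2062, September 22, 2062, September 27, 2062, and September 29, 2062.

48

July 28, 2062 is a Friday.
From July 28, 2062 to October 9, 2062 is 74 days inclusive.
74 = 7 × 10 + 4, so there are 10 full weeks plus 4 extra days.
Each full week contributes 5 weekdays (Mon–Fri): 10 × 5 = 50.
The 4 extra days are Friday, Saturday, Sunday, Monday — 2 of them qualify.
Total: 50 + 2 = 52.
Holidays: July 30, 2062 (Sun); August 1, 2062 (Tue); September 22, 2062 (Fri); September 27, 2062 (Wed); September 29, 2062 (Fri).
4 of the 5 holidays fall on weekdays; the rest are weekends and were already excluded.
Business days: 52 − 4 = 48.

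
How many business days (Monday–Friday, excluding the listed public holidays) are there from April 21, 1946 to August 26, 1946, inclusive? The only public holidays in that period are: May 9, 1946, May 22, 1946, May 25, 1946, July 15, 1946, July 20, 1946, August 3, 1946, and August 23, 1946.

April 21, 1946 is a Sunday.
From April 21, 1946 to August 26, 1946 is 128 days inclusive.
128 = 7 × 18 + 2, so there are 18 full weeks plus 2 extra days.
Each full week contributes 5 weekdays (Mon–Fri): 18 × 5 = 90.
The 2 extra days are Sunday, Monday — 1 of them qualifies.
Total: 90 + 1 = 91.
Holidays: May 9, 1946 (Thu); May 22, 1946 (Wed); May 25, 1946 (Sat); July 15, 1946 (Mon); July 20, 1946 (Sat); August 3, 1946 (Sat); August 23, 1946 (Fri).
4 of the 7 holidays fall on weekdays; the rest are weekends and were already excluded.
Business days: 91 − 4 = 87.

87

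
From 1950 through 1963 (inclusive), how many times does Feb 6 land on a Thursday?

1

Day of week of February 6 in each year:
1950: Mon, 1951: Tue, 1952: Wed, 1953: Fri, 1954: Sat, 1955: Sun, 1956: Mon, 1957: Wed, 1958: Thu ✓, 1959: Fri, 1960: Sat, 1961: Mon, 1962: Tue, 1963: Wed
Thursdays: 1958.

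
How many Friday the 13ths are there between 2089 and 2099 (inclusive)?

20

Friday-the-13ths by year:
2089: May
2090: Jan, Oct
2091: Apr, Jul
2092: Jun
2093: Feb, Mar, Nov
2094: Aug
2095: May
2096: Jan, Apr, Jul
2097: Sep, Dec
2098: Jun
2099: Feb, Mar, Nov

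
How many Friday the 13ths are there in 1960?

1

The 13th falls on a Friday when the month's 13th has weekday Fri.
Jan 13 is Wed; Feb 13 is Sat; Mar 13 is Sun; Apr 13 is Wed; May 13 is Fri ✓; Jun 13 is Mon; Jul 13 is Wed; Aug 13 is Sat; Sep 13 is Tue; Oct 13 is Thu; Nov 13 is Sun; Dec 13 is Tue.
Friday the 13ths: May.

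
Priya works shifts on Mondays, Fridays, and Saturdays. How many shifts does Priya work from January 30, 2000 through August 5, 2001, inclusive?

237

January 30, 2000 is a Sunday.
From January 30, 2000 to August 5, 2001 is 554 days inclusive.
554 = 7 × 79 + 1, so there are 79 full weeks plus 1 extra day.
Each full week contributes 3 days from the set (Mon, Fri, Sat): 79 × 3 = 237.
The 1 extra day is Sun — none qualify.
Total: 237 + 0 = 237.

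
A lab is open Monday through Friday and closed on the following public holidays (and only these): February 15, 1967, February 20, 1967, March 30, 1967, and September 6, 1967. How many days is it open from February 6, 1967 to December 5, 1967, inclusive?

February 6, 1967 is a Monday.
From February 6, 1967 to December 5, 1967 is 303 days inclusive.
303 = 7 × 43 + 2, so there are 43 full weeks plus 2 extra days.
Each full week contributes 5 weekdays (Mon–Fri): 43 × 5 = 215.
The 2 extra days are Monday, Tuesday — 2 of them qualify.
Total: 215 + 2 = 217.
Holidays: February 15, 1967 (Wed); February 20, 1967 (Mon); March 30, 1967 (Thu); September 6, 1967 (Wed).
All 4 holidays fall on weekdays, so subtract 4.
Business days: 217 − 4 = 213.

213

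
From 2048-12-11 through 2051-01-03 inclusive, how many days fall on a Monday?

108

2048-12-11 is a Friday.
The range spans 754 days (inclusive of both endpoints).
754 = 7 × 107 + 5, so there are 107 full weeks plus 5 extra days.
Each full week contributes one Monday: 107 so far.
The 5 extra days are Friday, Saturday, Sunday, Monday, Tuesday — 1 of them qualifies.
Total: 107 + 1 = 108.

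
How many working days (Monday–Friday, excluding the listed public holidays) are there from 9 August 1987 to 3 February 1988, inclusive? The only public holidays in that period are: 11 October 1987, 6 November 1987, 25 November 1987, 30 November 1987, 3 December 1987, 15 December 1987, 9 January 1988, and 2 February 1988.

9 August 1987 is a Sunday.
The range spans 179 days (inclusive of both endpoints).
179 = 7 × 25 + 4, so there are 25 full weeks plus 4 extra days.
Each full week contributes 5 weekdays (Mon–Fri): 25 × 5 = 125.
The 4 extra days are Sun, Mon, Tue, Wed — 3 of them qualify.
Total: 125 + 3 = 128.
Holidays: 11 October 1987 (Sun); 6 November 1987 (Fri); 25 November 1987 (Wed); 30 November 1987 (Mon); 3 December 1987 (Thu); 15 December 1987 (Tue); 9 January 1988 (Sat); 2 February 1988 (Tue).
6 of the 8 holidays fall on weekdays; the rest are weekends and were already excluded.
Business days: 128 − 6 = 122.

122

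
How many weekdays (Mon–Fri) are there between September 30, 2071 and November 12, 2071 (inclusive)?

September 30, 2071 is a Wednesday.
From September 30, 2071 to November 12, 2071 is 44 days inclusive.
44 = 7 × 6 + 2, so there are 6 full weeks plus 2 extra days.
Each full week contributes 5 weekdays (Mon–Fri): 6 × 5 = 30.
The 2 extra days are Wed, Thu — 2 of them qualify.
Total: 30 + 2 = 32.

32 weekdays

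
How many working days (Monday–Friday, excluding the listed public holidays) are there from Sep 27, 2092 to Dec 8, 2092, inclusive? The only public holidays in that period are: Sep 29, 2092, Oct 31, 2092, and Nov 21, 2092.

48 working days

Sep 27, 2092 is a Saturday.
The range spans 73 days (inclusive of both endpoints).
73 = 7 × 10 + 3, so there are 10 full weeks plus 3 extra days.
Each full week contributes 5 weekdays (Mon–Fri): 10 × 5 = 50.
The 3 extra days are Saturday, Sunday, Monday — 1 of them qualifies.
Total: 50 + 1 = 51.
Holidays: Sep 29, 2092 (Mon); Oct 31, 2092 (Fri); Nov 21, 2092 (Fri).
All 3 holidays fall on weekdays, so subtract 3.
Business days: 51 − 3 = 48.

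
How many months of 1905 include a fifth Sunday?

5

A month has five Sundays exactly when Sunday falls within its first (length − 28) days.
Jan: 31 days, starts Sun → 5 of Sun, Mon, Tue ✓
Feb: 28 days, starts Wed → 5 of (none)
Mar: 31 days, starts Wed → 5 of Wed, Thu, Fri
Apr: 30 days, starts Sat → 5 of Sat, Sun ✓
May: 31 days, starts Mon → 5 of Mon, Tue, Wed
Jun: 30 days, starts Thu → 5 of Thu, Fri
Jul: 31 days, starts Sat → 5 of Sat, Sun, Mon ✓
Aug: 31 days, starts Tue → 5 of Tue, Wed, Thu
Sep: 30 days, starts Fri → 5 of Fri, Sat
Oct: 31 days, starts Sun → 5 of Sun, Mon, Tue ✓
Nov: 30 days, starts Wed → 5 of Wed, Thu
Dec: 31 days, starts Fri → 5 of Fri, Sat, Sun ✓
Months with five Sundays: Jan, Apr, Jul, Oct, Dec.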